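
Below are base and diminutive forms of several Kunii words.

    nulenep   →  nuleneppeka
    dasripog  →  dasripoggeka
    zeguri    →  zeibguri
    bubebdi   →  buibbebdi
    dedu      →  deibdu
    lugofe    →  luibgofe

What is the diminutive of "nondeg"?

nondeggeka

"nondeg" ends in a consonant. The stems ending in a consonant (nulenep → nuleneppeka, dasripog → dasripoggeka) double the final consonant and add -eka.
The other pattern: stems ending in a vowel insert -ib- after the first vowel.
So nondeg → nondeggeka.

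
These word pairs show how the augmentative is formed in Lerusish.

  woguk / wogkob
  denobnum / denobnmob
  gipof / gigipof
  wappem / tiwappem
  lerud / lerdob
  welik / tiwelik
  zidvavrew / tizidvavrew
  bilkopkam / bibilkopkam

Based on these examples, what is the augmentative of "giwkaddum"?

denobnum and bilkopkam both end in -m yet inflect differently (denobnmob, bibilkopkam), so the final letter is not what conditions the rule; the last vowel is.
"giwkaddum" has last vowel 'u'. The stems whose last vowel is 'u' (woguk → wogkob, lerud → lerdob, denobnum → denobnmob) delete the last vowel and add -ob.
So giwkaddum → giwkaddmob.

giwkaddmob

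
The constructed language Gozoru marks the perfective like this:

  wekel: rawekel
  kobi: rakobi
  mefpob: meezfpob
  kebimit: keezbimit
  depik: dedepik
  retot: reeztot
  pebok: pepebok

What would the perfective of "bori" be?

rabori

"bori" ends in -i. The one such stem in the data (kobi → rakobi) adds the prefix ra-, so the same rule applies.
The other patterns: stems ending in -k repeat the first consonant+vowel as a prefix; stems ending in -b or -t insert -ez- after the first vowel.
So bori → rabori.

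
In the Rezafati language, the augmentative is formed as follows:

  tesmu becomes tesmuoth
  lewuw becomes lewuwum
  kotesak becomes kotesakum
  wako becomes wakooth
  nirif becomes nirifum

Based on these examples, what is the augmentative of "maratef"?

maratefum

tesmu and lewuw both have last vowel 'u' yet inflect differently (tesmuoth, lewuwum), so the last vowel is not what conditions the rule; whether the stem ends in a vowel or a consonant is.
"maratef" ends in a consonant. The stems ending in a consonant (kotesak → kotesakum, lewuw → lewuwum, nirif → nirifum) add -um.
The other pattern: stems ending in a vowel add -oth.
So maratef → maratefum.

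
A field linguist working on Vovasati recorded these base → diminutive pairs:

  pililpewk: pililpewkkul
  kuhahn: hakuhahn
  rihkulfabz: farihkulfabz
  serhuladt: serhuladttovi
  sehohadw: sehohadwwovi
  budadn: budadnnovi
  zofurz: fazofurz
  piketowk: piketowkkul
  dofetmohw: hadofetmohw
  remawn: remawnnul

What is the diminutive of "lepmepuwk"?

"lepmepuwk" has second-to-last letter 'w'. The stems whose second-to-last letter is 'w' (remawn → remawnnul, piketowk → piketowkkul, pililpewk → pililpewkkul) double the final consonant and add -ul.
The other patterns: stems whose second-to-last letter is 'h' add the prefix ha-; stems whose second-to-last letter is 'd' double the final consonant and add -ovi; stems whose second-to-last letter is 'b' or 'r' add the prefix fa-.
So lepmepuwk → lepmepuwkkul.

lepmepuwkkul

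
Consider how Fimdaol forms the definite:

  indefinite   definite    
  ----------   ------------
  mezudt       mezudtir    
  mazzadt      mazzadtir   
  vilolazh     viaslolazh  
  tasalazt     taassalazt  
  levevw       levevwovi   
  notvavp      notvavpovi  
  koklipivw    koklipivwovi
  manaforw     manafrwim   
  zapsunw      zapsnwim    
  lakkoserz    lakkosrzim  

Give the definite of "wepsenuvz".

"wepsenuvz" has second-to-last letter 'v'. The stems whose second-to-last letter is 'v' (levevw → levevwovi, notvavp → notvavpovi, koklipivw → koklipivwovi) add -ovi.
So wepsenuvz → wepsenuvzovi.

wepsenuvzovi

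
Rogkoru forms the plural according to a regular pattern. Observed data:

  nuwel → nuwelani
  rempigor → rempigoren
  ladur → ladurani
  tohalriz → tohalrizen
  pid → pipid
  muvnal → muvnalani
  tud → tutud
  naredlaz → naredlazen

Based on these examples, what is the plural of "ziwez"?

ziwezani

ladur and rempigor both end in -r yet inflect differently (ladurani, rempigoren), so the final letter is not what conditions the rule; the number of vowels is.
"ziwez" has 2 vowels. The stems with 2 vowels (muvnal → muvnalani, nuwel → nuwelani, ladur → ladurani) add -ani.
The other patterns: stems with 1 vowel repeat the first consonant+vowel as a prefix; stems with 3 vowels add -en.
So ziwez → ziwezani.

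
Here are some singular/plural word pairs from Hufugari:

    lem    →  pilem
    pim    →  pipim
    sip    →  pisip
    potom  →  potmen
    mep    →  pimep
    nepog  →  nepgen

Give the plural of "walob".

potom and lem both end in -m yet inflect differently (potmen, pilem), so the final letter is not what conditions the rule; the number of vowels is.
"walob" has 2 vowels. The stems with 2 vowels (nepog → nepgen, potom → potmen) delete the last vowel and add -en.
The other pattern: stems with 1 vowel add the prefix pi-.
So walob → walben.

walben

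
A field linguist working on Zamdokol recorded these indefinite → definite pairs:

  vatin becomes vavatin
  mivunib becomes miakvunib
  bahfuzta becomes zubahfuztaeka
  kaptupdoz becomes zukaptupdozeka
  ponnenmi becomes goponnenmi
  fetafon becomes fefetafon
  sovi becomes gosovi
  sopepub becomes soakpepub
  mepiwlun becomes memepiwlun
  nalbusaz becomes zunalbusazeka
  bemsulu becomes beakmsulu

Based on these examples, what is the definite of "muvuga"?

zumuvugaeka

vatin and ponnenmi both have last vowel 'i' yet inflect differently (vavatin, goponnenmi), so the last vowel is not what conditions the rule; the final letter is.
"muvuga" ends in -a. The one such stem in the data (bahfuzta → zubahfuztaeka) adds zu- … -eka around the stem, so the same rule applies.
The other patterns: stems ending in -n repeat the first consonant+vowel as a prefix; stems ending in -i add the prefix go-; stems ending in -b or -u insert -ak- after the first vowel.
So muvuga → zumuvugaeka.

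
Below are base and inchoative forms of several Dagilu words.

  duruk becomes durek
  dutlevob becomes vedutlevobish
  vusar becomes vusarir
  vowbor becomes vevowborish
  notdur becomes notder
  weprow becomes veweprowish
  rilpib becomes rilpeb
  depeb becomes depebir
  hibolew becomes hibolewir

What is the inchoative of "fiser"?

depeb and dutlevob both end in -b yet inflect differently (depebir, vedutlevobish), so the final letter is not what conditions the rule; the last vowel is.
"fiser" has last vowel 'e'. The stems whose last vowel is 'e' (depeb → depebir, hibolew → hibolewir) add -ir.
The other patterns: stems whose last vowel is 'o' add ve- … -ish around the stem; stems whose last vowel is 'i' or 'u' change the last vowel to 'e'.
So fiser → fiserir.

fiserir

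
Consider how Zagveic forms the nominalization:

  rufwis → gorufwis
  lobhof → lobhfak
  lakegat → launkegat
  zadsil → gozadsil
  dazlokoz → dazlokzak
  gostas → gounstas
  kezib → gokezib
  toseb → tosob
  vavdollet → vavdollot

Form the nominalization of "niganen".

niganon

kezib and toseb both end in -b yet inflect differently (gokezib, tosob), so the final letter is not what conditions the rule; the last vowel is.
"niganen" has last vowel 'e'. The stems whose last vowel is 'e' (vavdollet → vavdollot, toseb → tosob) change the last vowel to 'o'.
So niganen → niganon.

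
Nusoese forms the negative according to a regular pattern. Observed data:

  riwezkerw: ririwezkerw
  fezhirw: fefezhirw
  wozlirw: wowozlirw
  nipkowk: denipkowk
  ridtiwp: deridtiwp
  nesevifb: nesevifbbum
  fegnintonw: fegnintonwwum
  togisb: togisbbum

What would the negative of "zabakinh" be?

riwezkerw and fegnintonw both end in -w yet inflect differently (ririwezkerw, fegnintonwwum), so the final letter is not what conditions the rule; the second-to-last letter is.
"zabakinh" has second-to-last letter 'n'. The one such stem in the data (fegnintonw → fegnintonwwum) doubles the final consonant and adds -um (as do nesevifb, togisb), so the same rule applies.
The other patterns: stems whose second-to-last letter is 'r' repeat the first consonant+vowel as a prefix; stems whose second-to-last letter is 'w' add the prefix de-.
So zabakinh → zabakinhhum.

zabakinhhum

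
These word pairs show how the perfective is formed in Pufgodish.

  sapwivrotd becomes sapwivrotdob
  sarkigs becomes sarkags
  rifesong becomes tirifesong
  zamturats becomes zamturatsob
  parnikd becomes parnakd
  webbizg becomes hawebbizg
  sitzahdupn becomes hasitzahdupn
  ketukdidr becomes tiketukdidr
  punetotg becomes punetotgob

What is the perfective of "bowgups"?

punetotg and rifesong both end in -g yet inflect differently (punetotgob, tirifesong), so the final letter is not what conditions the rule; the second-to-last letter is.
"bowgups" has second-to-last letter 'p'. The one such stem in the data (sitzahdupn → hasitzahdupn) adds the prefix ha-, so the same rule applies.
So bowgups → habowgups.

habowgups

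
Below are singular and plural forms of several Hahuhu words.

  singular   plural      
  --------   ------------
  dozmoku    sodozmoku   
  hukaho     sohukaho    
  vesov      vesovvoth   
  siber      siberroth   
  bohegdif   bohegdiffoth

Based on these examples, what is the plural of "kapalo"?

"kapalo" ends in a vowel. The stems ending in a vowel (dozmoku → sodozmoku, hukaho → sohukaho) add the prefix so-.
So kapalo → sokapalo.

sokapalo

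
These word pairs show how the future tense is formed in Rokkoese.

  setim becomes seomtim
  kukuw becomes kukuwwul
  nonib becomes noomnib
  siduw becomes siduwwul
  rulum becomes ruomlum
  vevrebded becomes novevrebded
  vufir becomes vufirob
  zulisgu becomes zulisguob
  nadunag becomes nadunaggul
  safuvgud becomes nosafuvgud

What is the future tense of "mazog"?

"mazog" ends in -g. The one such stem in the data (nadunag → nadunaggul) doubles the final consonant and adds -ul (as do kukuw, siduw), so the same rule applies.
The other patterns: stems ending in -r or -u add -ob; stems ending in -d add the prefix no-; stems ending in -b or -m insert -om- after the first vowel.
So mazog → mazoggul.

mazoggul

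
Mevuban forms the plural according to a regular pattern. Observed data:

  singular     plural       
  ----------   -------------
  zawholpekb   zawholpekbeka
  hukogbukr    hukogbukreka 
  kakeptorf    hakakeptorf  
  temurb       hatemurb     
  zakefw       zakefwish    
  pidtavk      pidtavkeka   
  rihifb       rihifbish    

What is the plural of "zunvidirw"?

hazunvidirw

"zunvidirw" has second-to-last letter 'r'. The stems whose second-to-last letter is 'r' (kakeptorf → hakakeptorf, temurb → hatemurb) add the prefix ha-.
The other patterns: stems whose second-to-last letter is 'k' or 'v' add -eka; stems whose second-to-last letter is 'f' add -ish.
So zunvidirw → hazunvidirw.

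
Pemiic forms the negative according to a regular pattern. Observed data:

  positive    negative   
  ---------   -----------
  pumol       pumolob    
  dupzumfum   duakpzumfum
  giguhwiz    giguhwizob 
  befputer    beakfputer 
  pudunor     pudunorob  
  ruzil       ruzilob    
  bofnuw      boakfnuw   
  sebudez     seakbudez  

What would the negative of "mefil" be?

mefilob

sebudez and giguhwiz both end in -z yet inflect differently (seakbudez, giguhwizob), so the final letter is not what conditions the rule; the last vowel is.
"mefil" has last vowel 'i'. The stems whose last vowel is 'i' (giguhwiz → giguhwizob, ruzil → ruzilob) add -ob.
So mefil → mefilob.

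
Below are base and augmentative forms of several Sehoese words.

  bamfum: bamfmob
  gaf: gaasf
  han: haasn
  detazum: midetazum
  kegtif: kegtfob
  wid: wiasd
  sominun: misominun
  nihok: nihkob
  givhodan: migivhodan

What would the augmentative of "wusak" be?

"wusak" has 2 vowels. The stems with 2 vowels (kegtif → kegtfob, nihok → nihkob, bamfum → bamfmob) delete the last vowel and add -ob.
The other patterns: stems with 1 vowel insert -as- after the first vowel; stems with 3 vowels add the prefix mi-.
So wusak → wuskob.

wuskob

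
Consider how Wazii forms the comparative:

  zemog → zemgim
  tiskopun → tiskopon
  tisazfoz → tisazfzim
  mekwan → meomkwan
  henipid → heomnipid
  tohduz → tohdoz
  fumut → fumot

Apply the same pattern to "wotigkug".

"wotigkug" has last vowel 'u'. The stems whose last vowel is 'u' (tiskopun → tiskopon, tohduz → tohdoz, fumut → fumot) change the last vowel to 'o'.
So wotigkug → wotigkog.

wotigkog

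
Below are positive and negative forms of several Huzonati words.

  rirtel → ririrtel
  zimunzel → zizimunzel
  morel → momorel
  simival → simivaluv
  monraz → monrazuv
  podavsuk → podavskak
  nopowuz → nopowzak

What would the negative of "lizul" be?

lizlak

rirtel and simival both end in -l yet inflect differently (ririrtel, simivaluv), so the final letter is not what conditions the rule; the last vowel is.
"lizul" has last vowel 'u'. The stems whose last vowel is 'u' (podavsuk → podavskak, nopowuz → nopowzak) delete the last vowel and add -ak.
The other patterns: stems whose last vowel is 'e' repeat the first consonant+vowel as a prefix; stems whose last vowel is 'a' add -uv.
So lizul → lizlak.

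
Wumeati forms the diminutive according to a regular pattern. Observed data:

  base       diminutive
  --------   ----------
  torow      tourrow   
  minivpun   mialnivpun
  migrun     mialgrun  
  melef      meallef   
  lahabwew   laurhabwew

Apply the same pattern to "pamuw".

"pamuw" ends in -w. The stems ending in -w (lahabwew → laurhabwew, torow → tourrow) insert -ur- after the first vowel.
So pamuw → paurmuw.

paurmuw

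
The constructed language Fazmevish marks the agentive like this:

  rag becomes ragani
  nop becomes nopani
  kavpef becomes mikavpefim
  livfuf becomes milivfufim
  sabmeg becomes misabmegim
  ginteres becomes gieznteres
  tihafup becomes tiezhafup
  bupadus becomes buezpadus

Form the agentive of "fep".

fepani

"fep" has 1 vowel. The stems with 1 vowel (rag → ragani, nop → nopani) add -ani.
The other patterns: stems with 2 vowels add mi- … -im around the stem; stems with 3 vowels insert -ez- after the first vowel.
So fep → fepani.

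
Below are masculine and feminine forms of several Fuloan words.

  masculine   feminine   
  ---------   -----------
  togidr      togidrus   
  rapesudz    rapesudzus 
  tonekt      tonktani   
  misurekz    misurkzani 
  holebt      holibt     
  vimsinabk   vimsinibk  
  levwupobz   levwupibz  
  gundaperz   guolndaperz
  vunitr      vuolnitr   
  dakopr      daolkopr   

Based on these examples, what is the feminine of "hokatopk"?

hoolkatopk

rapesudz and misurekz both end in -z yet inflect differently (rapesudzus, misurkzani), so the final letter is not what conditions the rule; the second-to-last letter is.
"hokatopk" has second-to-last letter 'p'. The one such stem in the data (dakopr → daolkopr) inserts -ol- after the first vowel (as do gundaperz, vunitr), so the same rule applies.
The other patterns: stems whose second-to-last letter is 'd' add -us; stems whose second-to-last letter is 'k' delete the last vowel and add -ani; stems whose second-to-last letter is 'b' change the last vowel to 'i'.
So hokatopk → hoolkatopk.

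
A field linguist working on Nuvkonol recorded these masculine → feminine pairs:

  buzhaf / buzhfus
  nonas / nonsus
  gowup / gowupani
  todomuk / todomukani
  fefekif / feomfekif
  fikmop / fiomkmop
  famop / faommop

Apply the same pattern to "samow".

saommow

buzhaf and fefekif both end in -f yet inflect differently (buzhfus, feomfekif), so the final letter is not what conditions the rule; the last vowel is.
"samow" has last vowel 'o'. The stems whose last vowel is 'o' (fikmop → fiomkmop, famop → faommop) insert -om- after the first vowel.
So samow → saommow.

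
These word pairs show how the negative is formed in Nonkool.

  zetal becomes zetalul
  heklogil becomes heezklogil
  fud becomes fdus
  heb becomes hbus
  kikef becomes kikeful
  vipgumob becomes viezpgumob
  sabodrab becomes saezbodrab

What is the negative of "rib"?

zetal and heklogil both end in -l yet inflect differently (zetalul, heezklogil), so the final letter is not what conditions the rule; the number of vowels is.
"rib" has 1 vowel. The stems with 1 vowel (heb → hbus, fud → fdus) delete the last vowel and add -us.
The other patterns: stems with 2 vowels add -ul; stems with 3 vowels insert -ez- after the first vowel.
So rib → rbus.

rbus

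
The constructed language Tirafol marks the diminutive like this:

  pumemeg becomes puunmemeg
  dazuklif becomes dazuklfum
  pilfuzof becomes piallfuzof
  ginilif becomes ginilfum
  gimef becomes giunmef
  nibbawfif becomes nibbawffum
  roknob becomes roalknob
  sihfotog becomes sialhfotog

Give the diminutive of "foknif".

pilfuzof and nibbawfif both end in -f yet inflect differently (piallfuzof, nibbawffum), so the final letter is not what conditions the rule; the last vowel is.
"foknif" has last vowel 'i'. The stems whose last vowel is 'i' (nibbawfif → nibbawffum, dazuklif → dazuklfum, ginilif → ginilfum) delete the last vowel and add -um.
The other patterns: stems whose last vowel is 'o' insert -al- after the first vowel; stems whose last vowel is 'e' insert -un- after the first vowel.
So foknif → foknfum.

foknfum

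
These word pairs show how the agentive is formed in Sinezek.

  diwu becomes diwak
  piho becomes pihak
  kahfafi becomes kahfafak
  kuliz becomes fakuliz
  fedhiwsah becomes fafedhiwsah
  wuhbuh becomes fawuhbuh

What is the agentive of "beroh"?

faberoh

kahfafi and kuliz both have last vowel 'i' yet inflect differently (kahfafak, fakuliz), so the last vowel is not what conditions the rule; whether the stem ends in a vowel or a consonant is.
"beroh" ends in a consonant. The stems ending in a consonant (kuliz → fakuliz, fedhiwsah → fafedhiwsah, wuhbuh → fawuhbuh) add the prefix fa-.
So beroh → faberoh.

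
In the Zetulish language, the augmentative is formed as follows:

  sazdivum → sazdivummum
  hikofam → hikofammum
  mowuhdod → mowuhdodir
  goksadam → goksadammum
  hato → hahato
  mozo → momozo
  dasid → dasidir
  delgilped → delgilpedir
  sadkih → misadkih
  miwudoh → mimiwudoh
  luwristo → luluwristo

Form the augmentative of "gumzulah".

miwudoh and mowuhdod both have last vowel 'o' yet inflect differently (mimiwudoh, mowuhdodir), so the last vowel is not what conditions the rule; the final letter is.
"gumzulah" ends in -h. The stems ending in -h (sadkih → misadkih, miwudoh → mimiwudoh) add the prefix mi-.
So gumzulah → migumzulah.

migumzulah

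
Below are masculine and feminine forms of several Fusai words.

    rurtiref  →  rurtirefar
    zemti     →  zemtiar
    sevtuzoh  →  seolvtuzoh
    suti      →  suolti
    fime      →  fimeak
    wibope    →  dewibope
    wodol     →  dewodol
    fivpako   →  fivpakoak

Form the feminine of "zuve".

zuvear

fime and wibope both end in -e yet inflect differently (fimeak, dewibope), so the final letter is not what conditions the rule; the first letter is.
"zuve" begins with z-. The one such stem in the data (zemti → zemtiar) adds -ar, so the same rule applies.
So zuve → zuvear.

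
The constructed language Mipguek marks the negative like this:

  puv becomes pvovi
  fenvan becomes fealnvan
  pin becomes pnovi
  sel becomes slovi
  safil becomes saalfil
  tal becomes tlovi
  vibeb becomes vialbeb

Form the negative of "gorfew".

goalrfew

safil and sel both end in -l yet inflect differently (saalfil, slovi), so the final letter is not what conditions the rule; the number of vowels is.
"gorfew" has 2 vowels. The stems with 2 vowels (fenvan → fealnvan, vibeb → vialbeb, safil → saalfil) insert -al- after the first vowel.
So gorfew → goalrfew.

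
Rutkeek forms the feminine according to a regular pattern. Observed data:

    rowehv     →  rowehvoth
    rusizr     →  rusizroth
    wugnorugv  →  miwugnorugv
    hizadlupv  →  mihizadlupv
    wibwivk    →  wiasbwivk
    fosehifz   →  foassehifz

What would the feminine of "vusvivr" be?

"vusvivr" has second-to-last letter 'v'. The one such stem in the data (wibwivk → wiasbwivk) inserts -as- after the first vowel (as does fosehifz), so the same rule applies.
So vusvivr → vuassvivr.

vuassvivr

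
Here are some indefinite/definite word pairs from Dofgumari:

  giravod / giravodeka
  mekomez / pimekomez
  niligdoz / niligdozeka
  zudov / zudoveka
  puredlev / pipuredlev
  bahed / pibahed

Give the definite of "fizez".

pifizez

mekomez and niligdoz both end in -z yet inflect differently (pimekomez, niligdozeka), so the final letter is not what conditions the rule; the last vowel is.
"fizez" has last vowel 'e'. The stems whose last vowel is 'e' (mekomez → pimekomez, puredlev → pipuredlev, bahed → pibahed) add the prefix pi-.
The other pattern: stems whose last vowel is 'o' add -eka.
So fizez → pifizez.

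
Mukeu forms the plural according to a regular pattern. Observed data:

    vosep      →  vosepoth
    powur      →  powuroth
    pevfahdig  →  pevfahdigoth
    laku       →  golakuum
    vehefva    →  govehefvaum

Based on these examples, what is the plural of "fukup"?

"fukup" ends in a consonant. The stems ending in a consonant (powur → powuroth, pevfahdig → pevfahdigoth, vosep → vosepoth) add -oth.
The other pattern: stems ending in a vowel add go- … -um around the stem.
So fukup → fukupoth.

fukupoth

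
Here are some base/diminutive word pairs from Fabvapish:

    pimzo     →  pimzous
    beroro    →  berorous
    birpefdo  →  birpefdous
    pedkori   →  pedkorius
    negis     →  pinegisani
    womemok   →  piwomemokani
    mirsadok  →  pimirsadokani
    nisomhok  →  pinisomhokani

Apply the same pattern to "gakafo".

gakafous

pedkori and negis both have last vowel 'i' yet inflect differently (pedkorius, pinegisani), so the last vowel is not what conditions the rule; whether the stem ends in a vowel or a consonant is.
"gakafo" ends in a vowel. The stems ending in a vowel (pimzo → pimzous, beroro → berorous, birpefdo → birpefdous) add -us.
So gakafo → gakafous.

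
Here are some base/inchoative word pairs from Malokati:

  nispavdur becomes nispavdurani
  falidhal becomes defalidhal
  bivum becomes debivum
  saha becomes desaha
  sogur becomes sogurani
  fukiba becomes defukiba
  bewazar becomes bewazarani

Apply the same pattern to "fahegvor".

fahegvorani

"fahegvor" ends in -r. The stems ending in -r (sogur → sogurani, nispavdur → nispavdurani, bewazar → bewazarani) add -ani.
So fahegvor → fahegvorani.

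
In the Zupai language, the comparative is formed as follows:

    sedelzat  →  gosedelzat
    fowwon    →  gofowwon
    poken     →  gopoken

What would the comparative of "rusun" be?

gorusun

Every pair shown (sedelzat → gosedelzat, fowwon → gofowwon, poken → gopoken) follows the same rule: add the prefix go-.
So rusun → gorusun.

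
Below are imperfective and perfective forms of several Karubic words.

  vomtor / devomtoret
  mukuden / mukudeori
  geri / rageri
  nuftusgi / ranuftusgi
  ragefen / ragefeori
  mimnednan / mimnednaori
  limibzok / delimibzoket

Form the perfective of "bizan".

bizaori

ragefen and nuftusgi both have 3 vowels yet inflect differently (ragefeori, ranuftusgi), so the number of vowels is not what conditions the rule; the final letter is.
"bizan" ends in -n. The stems ending in -n (ragefen → ragefeori, mukuden → mukudeori, mimnednan → mimnednaori) drop the final letter and add -ori.
The other patterns: stems ending in -i add the prefix ra-; stems ending in -k or -r add de- … -et around the stem.
So bizan → bizaori.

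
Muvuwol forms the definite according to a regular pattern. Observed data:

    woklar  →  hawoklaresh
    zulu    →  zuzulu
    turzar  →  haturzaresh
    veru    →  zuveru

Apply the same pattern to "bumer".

woklar and veru both have 2 vowels yet inflect differently (hawoklaresh, zuveru), so the number of vowels is not what conditions the rule; the final letter is.
"bumer" ends in -r. The stems ending in -r (woklar → hawoklaresh, turzar → haturzaresh) add ha- … -esh around the stem.
The other pattern: stems ending in -u add the prefix zu-.
So bumer → habumeresh.

habumeresh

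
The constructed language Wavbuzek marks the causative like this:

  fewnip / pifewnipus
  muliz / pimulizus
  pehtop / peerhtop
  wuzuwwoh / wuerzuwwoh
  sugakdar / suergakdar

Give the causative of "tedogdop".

"tedogdop" has last vowel 'o'. The stems whose last vowel is 'o' (pehtop → peerhtop, wuzuwwoh → wuerzuwwoh) insert -er- after the first vowel.
So tedogdop → teerdogdop.

teerdogdop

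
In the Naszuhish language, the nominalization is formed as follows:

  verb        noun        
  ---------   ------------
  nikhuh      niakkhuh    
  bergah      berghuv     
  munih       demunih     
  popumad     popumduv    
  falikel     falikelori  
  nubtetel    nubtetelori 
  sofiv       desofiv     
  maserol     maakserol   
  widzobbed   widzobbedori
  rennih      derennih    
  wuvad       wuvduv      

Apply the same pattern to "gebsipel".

widzobbed and popumad both end in -d yet inflect differently (widzobbedori, popumduv), so the final letter is not what conditions the rule; the last vowel is.
"gebsipel" has last vowel 'e'. The stems whose last vowel is 'e' (nubtetel → nubtetelori, falikel → falikelori, widzobbed → widzobbedori) add -ori.
The other patterns: stems whose last vowel is 'i' add the prefix de-; stems whose last vowel is 'a' delete the last vowel and add -uv; stems whose last vowel is 'o' or 'u' insert -ak- after the first vowel.
So gebsipel → gebsipelori.

gebsipelori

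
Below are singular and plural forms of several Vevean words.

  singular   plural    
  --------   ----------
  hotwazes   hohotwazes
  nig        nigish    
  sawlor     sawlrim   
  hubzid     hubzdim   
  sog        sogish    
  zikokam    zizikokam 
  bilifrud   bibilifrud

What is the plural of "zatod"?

hubzid and bilifrud both end in -d yet inflect differently (hubzdim, bibilifrud), so the final letter is not what conditions the rule; the number of vowels is.
"zatod" has 2 vowels. The stems with 2 vowels (sawlor → sawlrim, hubzid → hubzdim) delete the last vowel and add -im.
So zatod → zatdim.

zatdim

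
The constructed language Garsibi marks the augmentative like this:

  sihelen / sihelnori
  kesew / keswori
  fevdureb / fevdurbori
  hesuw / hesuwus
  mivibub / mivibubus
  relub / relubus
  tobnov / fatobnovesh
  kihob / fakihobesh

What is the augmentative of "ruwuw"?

ruwuwus

kesew and hesuw both end in -w yet inflect differently (keswori, hesuwus), so the final letter is not what conditions the rule; the last vowel is.
"ruwuw" has last vowel 'u'. The stems whose last vowel is 'u' (hesuw → hesuwus, mivibub → mivibubus, relub → relubus) add -us.
The other patterns: stems whose last vowel is 'e' delete the last vowel and add -ori; stems whose last vowel is 'o' add fa- … -esh around the stem.
So ruwuw → ruwuwus.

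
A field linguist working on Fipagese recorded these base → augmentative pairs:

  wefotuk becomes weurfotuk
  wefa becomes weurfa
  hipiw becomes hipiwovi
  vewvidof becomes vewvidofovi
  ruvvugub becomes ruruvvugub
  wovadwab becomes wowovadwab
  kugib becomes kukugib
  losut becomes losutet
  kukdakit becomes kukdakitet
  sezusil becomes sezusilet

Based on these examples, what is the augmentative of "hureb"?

huhureb

wefotuk and ruvvugub both have last vowel 'u' yet inflect differently (weurfotuk, ruruvvugub), so the last vowel is not what conditions the rule; the final letter is.
"hureb" ends in -b. The stems ending in -b (ruvvugub → ruruvvugub, wovadwab → wowovadwab, kugib → kukugib) repeat the first consonant+vowel as a prefix.
The other patterns: stems ending in -a or -k insert -ur- after the first vowel; stems ending in -f or -w add -ovi; stems ending in -l or -t add -et.
So hureb → huhureb.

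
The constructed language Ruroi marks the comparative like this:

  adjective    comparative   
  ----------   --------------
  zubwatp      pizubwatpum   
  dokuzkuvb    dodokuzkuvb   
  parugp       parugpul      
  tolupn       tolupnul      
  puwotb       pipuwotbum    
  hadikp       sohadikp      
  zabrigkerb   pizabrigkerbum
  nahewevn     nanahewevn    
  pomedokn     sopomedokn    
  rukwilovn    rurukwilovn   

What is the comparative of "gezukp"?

sogezukp

"gezukp" has second-to-last letter 'k'. The stems whose second-to-last letter is 'k' (pomedokn → sopomedokn, hadikp → sohadikp) add the prefix so-.
So gezukp → sogezukp.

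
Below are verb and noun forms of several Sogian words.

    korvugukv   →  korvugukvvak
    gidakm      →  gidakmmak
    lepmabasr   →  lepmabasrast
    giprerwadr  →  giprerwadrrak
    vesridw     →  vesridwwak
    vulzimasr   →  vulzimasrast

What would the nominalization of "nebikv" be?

nebikvvak

"nebikv" has second-to-last letter 'k'. The stems whose second-to-last letter is 'k' (gidakm → gidakmmak, korvugukv → korvugukvvak) double the final consonant and add -ak.
The other pattern: stems whose second-to-last letter is 's' add -ast.
So nebikv → nebikvvak.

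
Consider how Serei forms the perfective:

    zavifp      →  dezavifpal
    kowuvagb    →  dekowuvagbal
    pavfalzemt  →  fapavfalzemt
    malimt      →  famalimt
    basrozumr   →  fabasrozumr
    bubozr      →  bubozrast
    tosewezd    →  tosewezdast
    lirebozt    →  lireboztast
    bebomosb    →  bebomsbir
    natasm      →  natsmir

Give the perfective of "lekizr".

basrozumr and bubozr both end in -r yet inflect differently (fabasrozumr, bubozrast), so the final letter is not what conditions the rule; the second-to-last letter is.
"lekizr" has second-to-last letter 'z'. The stems whose second-to-last letter is 'z' (bubozr → bubozrast, tosewezd → tosewezdast, lirebozt → lireboztast) add -ast.
The other patterns: stems whose second-to-last letter is 'f' or 'g' add de- … -al around the stem; stems whose second-to-last letter is 'm' add the prefix fa-; stems whose second-to-last letter is 's' delete the last vowel and add -ir.
So lekizr → lekizrast.

lekizrast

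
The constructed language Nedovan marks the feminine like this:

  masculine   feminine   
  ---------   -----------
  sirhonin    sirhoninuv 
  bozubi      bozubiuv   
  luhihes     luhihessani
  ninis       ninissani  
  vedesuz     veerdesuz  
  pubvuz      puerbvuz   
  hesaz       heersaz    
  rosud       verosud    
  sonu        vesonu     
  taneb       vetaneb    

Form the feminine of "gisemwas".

sirhonin and ninis both have last vowel 'i' yet inflect differently (sirhoninuv, ninissani), so the last vowel is not what conditions the rule; the final letter is.
"gisemwas" ends in -s. The stems ending in -s (luhihes → luhihessani, ninis → ninissani) double the final consonant and add -ani.
So gisemwas → gisemwassani.

gisemwassani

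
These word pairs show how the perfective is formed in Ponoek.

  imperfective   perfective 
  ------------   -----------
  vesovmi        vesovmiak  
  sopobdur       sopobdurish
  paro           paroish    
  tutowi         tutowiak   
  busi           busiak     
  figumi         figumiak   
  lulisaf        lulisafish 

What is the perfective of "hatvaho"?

hatvahoish

"hatvaho" ends in -o. The one such stem in the data (paro → paroish) adds -ish, so the same rule applies.
The other pattern: stems ending in -i add -ak.
So hatvaho → hatvahoish.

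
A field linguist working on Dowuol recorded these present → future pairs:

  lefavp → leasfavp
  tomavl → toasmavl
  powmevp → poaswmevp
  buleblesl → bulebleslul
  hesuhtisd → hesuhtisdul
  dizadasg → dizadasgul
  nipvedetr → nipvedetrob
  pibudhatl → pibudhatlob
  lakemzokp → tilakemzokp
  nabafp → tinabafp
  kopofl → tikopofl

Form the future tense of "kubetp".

kubetpob

"kubetp" has second-to-last letter 't'. The stems whose second-to-last letter is 't' (nipvedetr → nipvedetrob, pibudhatl → pibudhatlob) add -ob.
The other patterns: stems whose second-to-last letter is 'v' insert -as- after the first vowel; stems whose second-to-last letter is 's' add -ul; stems whose second-to-last letter is 'f' or 'k' add the prefix ti-.
So kubetp → kubetpob.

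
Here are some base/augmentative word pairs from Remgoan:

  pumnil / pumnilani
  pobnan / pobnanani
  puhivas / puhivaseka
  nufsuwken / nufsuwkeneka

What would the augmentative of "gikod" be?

gikodani

pobnan and nufsuwken both end in -n yet inflect differently (pobnanani, nufsuwkeneka), so the final letter is not what conditions the rule; the number of vowels is.
"gikod" has 2 vowels. The stems with 2 vowels (pumnil → pumnilani, pobnan → pobnanani) add -ani.
So gikod → gikodani.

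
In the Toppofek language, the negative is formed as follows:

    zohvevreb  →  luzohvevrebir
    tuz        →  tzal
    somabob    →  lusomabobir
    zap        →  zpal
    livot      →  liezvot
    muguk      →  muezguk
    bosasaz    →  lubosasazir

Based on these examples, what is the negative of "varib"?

vaezrib

"varib" has 2 vowels. The stems with 2 vowels (livot → liezvot, muguk → muezguk) insert -ez- after the first vowel.
So varib → vaezrib.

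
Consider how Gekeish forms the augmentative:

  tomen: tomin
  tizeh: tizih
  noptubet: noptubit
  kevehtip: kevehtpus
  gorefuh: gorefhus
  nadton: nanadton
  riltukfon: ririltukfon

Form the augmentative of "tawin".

tawnus

tizeh and gorefuh both end in -h yet inflect differently (tizih, gorefhus), so the final letter is not what conditions the rule; the last vowel is.
"tawin" has last vowel 'i'. The one such stem in the data (kevehtip → kevehtpus) deletes the last vowel and adds -us (as does gorefuh), so the same rule applies.
The other patterns: stems whose last vowel is 'e' change the last vowel to 'i'; stems whose last vowel is 'o' repeat the first consonant+vowel as a prefix.
So tawin → tawnus.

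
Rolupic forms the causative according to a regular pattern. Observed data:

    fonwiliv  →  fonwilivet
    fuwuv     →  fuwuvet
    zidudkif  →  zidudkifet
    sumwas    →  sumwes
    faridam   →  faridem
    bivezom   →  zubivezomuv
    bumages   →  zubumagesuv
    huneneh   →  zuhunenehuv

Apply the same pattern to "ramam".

"ramam" has last vowel 'a'. The stems whose last vowel is 'a' (sumwas → sumwes, faridam → faridem) change the last vowel to 'e'.
So ramam → ramem.

ramem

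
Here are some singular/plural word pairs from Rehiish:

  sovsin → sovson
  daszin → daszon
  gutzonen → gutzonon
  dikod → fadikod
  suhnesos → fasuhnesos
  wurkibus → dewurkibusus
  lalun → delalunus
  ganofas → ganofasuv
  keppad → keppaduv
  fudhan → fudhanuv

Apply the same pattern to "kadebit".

"kadebit" has last vowel 'i'. The stems whose last vowel is 'i' (sovsin → sovson, daszin → daszon) change the last vowel to 'o'.
The other patterns: stems whose last vowel is 'o' add the prefix fa-; stems whose last vowel is 'u' add de- … -us around the stem; stems whose last vowel is 'a' add -uv.
So kadebit → kadebot.

kadebot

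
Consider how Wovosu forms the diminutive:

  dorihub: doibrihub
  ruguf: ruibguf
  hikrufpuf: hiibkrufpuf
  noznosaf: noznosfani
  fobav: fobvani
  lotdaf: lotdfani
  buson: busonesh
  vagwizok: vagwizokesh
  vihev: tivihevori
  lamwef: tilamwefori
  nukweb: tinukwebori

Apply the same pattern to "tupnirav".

"tupnirav" has last vowel 'a'. The stems whose last vowel is 'a' (noznosaf → noznosfani, fobav → fobvani, lotdaf → lotdfani) delete the last vowel and add -ani.
So tupnirav → tupnirvani.

tupnirvani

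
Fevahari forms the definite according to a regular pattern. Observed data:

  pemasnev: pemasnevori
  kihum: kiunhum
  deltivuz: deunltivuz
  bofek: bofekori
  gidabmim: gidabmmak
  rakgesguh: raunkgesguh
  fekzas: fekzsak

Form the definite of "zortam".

zortmak

kihum and gidabmim both end in -m yet inflect differently (kiunhum, gidabmmak), so the final letter is not what conditions the rule; the last vowel is.
"zortam" has last vowel 'a'. The one such stem in the data (fekzas → fekzsak) deletes the last vowel and adds -ak (as does gidabmim), so the same rule applies.
The other patterns: stems whose last vowel is 'u' insert -un- after the first vowel; stems whose last vowel is 'e' add -ori.
So zortam → zortmak.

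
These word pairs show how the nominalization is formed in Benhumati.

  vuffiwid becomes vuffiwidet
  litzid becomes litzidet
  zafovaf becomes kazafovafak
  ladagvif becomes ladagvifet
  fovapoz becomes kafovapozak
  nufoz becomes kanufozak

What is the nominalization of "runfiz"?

ladagvif and zafovaf both end in -f yet inflect differently (ladagvifet, kazafovafak), so the final letter is not what conditions the rule; the last vowel is.
"runfiz" has last vowel 'i'. The stems whose last vowel is 'i' (vuffiwid → vuffiwidet, litzid → litzidet, ladagvif → ladagvifet) add -et.
The other pattern: stems whose last vowel is 'a' or 'o' add ka- … -ak around the stem.
So runfiz → runfizet.

runfizet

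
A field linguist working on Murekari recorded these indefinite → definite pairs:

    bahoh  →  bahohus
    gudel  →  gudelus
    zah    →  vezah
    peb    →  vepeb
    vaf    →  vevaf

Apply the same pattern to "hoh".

zah and bahoh both end in -h yet inflect differently (vezah, bahohus), so the final letter is not what conditions the rule; the number of vowels is.
"hoh" has 1 vowel. The stems with 1 vowel (vaf → vevaf, zah → vezah, peb → vepeb) add the prefix ve-.
The other pattern: stems with 2 vowels add -us.
So hoh → vehoh.

vehoh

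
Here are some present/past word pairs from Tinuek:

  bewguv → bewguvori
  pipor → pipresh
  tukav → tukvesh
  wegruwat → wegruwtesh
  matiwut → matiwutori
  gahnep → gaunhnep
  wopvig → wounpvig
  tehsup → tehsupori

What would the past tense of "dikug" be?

dikugori

"dikug" has last vowel 'u'. The stems whose last vowel is 'u' (tehsup → tehsupori, matiwut → matiwutori, bewguv → bewguvori) add -ori.
The other patterns: stems whose last vowel is 'e' or 'i' insert -un- after the first vowel; stems whose last vowel is 'a' or 'o' delete the last vowel and add -esh.
So dikug → dikugori.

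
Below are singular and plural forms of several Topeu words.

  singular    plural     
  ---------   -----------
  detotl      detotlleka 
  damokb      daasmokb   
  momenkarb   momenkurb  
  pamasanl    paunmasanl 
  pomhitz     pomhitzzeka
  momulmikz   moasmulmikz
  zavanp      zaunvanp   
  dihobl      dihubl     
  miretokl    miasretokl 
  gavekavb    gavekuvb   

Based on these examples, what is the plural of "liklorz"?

liklurz

momulmikz and pomhitz both end in -z yet inflect differently (moasmulmikz, pomhitzzeka), so the final letter is not what conditions the rule; the second-to-last letter is.
"liklorz" has second-to-last letter 'r'. The one such stem in the data (momenkarb → momenkurb) changes the last vowel to 'u' (as do gavekavb, dihobl), so the same rule applies.
So liklorz → liklurz.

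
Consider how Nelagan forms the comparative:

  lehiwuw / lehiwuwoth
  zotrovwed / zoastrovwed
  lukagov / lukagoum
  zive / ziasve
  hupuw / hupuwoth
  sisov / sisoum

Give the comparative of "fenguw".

lukagov and lehiwuw both begin with l- yet inflect differently (lukagoum, lehiwuwoth), so the first letter is not what conditions the rule; the final letter is.
"fenguw" ends in -w. The stems ending in -w (lehiwuw → lehiwuwoth, hupuw → hupuwoth) add -oth.
So fenguw → fenguwoth.

fenguwoth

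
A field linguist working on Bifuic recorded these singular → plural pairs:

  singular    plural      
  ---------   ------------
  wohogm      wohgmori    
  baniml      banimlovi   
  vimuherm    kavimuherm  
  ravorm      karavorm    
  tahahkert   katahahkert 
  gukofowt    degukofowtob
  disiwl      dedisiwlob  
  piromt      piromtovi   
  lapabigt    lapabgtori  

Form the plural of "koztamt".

lapabigt and piromt both end in -t yet inflect differently (lapabgtori, piromtovi), so the final letter is not what conditions the rule; the second-to-last letter is.
"koztamt" has second-to-last letter 'm'. The stems whose second-to-last letter is 'm' (baniml → banimlovi, piromt → piromtovi) add -ovi.
So koztamt → koztamtovi.

koztamtovi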